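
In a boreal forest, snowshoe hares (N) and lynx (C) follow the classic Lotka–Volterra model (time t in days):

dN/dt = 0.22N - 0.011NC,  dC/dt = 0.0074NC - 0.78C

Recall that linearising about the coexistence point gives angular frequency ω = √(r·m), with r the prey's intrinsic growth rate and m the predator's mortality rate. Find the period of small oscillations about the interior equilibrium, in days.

T ≈ 15.2 days

Here r = 0.22 and m = 0.78, so r·m = 0.172.
ω = √0.172 = 0.414 per day, hence T = 2π/ω ≈ 15.2 days.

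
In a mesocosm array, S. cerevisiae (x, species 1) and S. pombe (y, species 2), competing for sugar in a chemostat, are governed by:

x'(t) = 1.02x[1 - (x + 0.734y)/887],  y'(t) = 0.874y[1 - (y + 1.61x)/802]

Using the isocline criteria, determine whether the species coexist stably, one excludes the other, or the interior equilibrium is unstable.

species 1 excludes species 2

Compare the nullcline intercepts: K1/α12 = 887/0.734 = 1210 > K2 = 802; K2/α21 = 802/1.61 = 498 < K1 = 887.
Since the inequalities point opposite ways, species 1 can invade but species 2 cannot.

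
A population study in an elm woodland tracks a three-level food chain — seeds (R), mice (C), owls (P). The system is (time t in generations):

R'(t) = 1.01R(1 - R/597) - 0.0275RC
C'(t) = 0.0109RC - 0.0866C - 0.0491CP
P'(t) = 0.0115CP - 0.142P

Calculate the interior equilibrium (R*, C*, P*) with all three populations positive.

From dP/dt = 0: 0.0115C* = 0.142, so C* = 12.3.
From dR/dt = 0: 1.01(1 - R*/597) = 0.0275·12.3, giving R* = 597·(1 - 0.336) = 396.
From dC/dt = 0: 0.0109·396 - 0.0866 = 0.0491P*, so P* = 4.23/0.0491 = 86.2.

R* ≈ 396, C* ≈ 12.3, P* ≈ 86.2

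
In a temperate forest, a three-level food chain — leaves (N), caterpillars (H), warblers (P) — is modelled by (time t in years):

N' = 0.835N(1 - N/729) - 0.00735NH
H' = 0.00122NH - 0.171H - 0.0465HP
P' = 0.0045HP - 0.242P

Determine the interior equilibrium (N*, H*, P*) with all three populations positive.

From dP/dt = 0: 0.0045H* = 0.242, so H* = 53.8.
From dN/dt = 0: 0.835(1 - N*/729) = 0.00735·53.8, giving N* = 729·(1 - 0.473) = 384.
From dH/dt = 0: 0.00122·384 - 0.171 = 0.0465P*, so P* = 0.297/0.0465 = 6.4.

N* ≈ 384, H* ≈ 53.8, P* ≈ 6.4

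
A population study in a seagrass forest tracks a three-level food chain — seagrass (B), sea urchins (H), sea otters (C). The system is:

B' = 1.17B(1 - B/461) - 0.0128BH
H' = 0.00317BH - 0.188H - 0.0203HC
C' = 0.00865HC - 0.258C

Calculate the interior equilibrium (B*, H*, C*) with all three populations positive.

From dC/dt = 0: 0.00865H* = 0.258, so H* = 29.8.
From dB/dt = 0: 1.17(1 - B*/461) = 0.0128·29.8, giving B* = 461·(1 - 0.326) = 311.
From dH/dt = 0: 0.00317·311 - 0.188 = 0.0203C*, so C* = 0.797/0.0203 = 39.2.

B* ≈ 311, H* ≈ 29.8, C* ≈ 39.2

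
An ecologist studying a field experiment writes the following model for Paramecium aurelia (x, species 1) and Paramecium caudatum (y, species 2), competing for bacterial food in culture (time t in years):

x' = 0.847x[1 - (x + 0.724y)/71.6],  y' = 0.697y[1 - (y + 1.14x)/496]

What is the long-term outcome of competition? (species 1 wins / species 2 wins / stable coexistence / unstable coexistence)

species 2 excludes species 1

Compare the nullcline intercepts: K1/α12 = 71.6/0.724 = 98.9 < K2 = 496; K2/α21 = 496/1.14 = 435 > K1 = 71.6.
Since the inequalities point opposite ways, species 2 can invade but species 1 cannot.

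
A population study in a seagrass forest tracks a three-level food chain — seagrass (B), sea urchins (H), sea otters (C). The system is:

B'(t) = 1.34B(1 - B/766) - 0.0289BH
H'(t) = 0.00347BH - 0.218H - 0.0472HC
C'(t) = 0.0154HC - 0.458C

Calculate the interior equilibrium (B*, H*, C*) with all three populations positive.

B* ≈ 275, H* ≈ 29.7, C* ≈ 15.6

From dC/dt = 0: 0.0154H* = 0.458, so H* = 29.7.
From dB/dt = 0: 1.34(1 - B*/766) = 0.0289·29.7, giving B* = 766·(1 - 0.641) = 275.
From dH/dt = 0: 0.00347·275 - 0.218 = 0.0472C*, so C* = 0.735/0.0472 = 15.6.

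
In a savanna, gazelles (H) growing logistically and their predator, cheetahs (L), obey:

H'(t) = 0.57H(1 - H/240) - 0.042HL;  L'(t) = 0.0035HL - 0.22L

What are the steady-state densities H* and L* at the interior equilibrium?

From dL/dt = 0 with L > 0: 0.0035H* = 0.22, so H* = 62.9.
Substitute into dH/dt = 0: 0.57(1 - 62.9/240) = 0.042L*.
The bracket is 0.738, giving L* = 0.421/0.042 = 10.

H* ≈ 62.9, L* ≈ 10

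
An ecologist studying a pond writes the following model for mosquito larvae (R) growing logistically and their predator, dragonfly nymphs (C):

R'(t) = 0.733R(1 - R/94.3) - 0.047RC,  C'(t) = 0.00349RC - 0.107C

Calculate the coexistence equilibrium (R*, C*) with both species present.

R* ≈ 30.7, C* ≈ 10.5

From dC/dt = 0 with C > 0: 0.00349R* = 0.107, so R* = 30.7.
Substitute into dR/dt = 0: 0.733(1 - 30.7/94.3) = 0.047C*.
The bracket is 0.675, giving C* = 0.495/0.047 = 10.5.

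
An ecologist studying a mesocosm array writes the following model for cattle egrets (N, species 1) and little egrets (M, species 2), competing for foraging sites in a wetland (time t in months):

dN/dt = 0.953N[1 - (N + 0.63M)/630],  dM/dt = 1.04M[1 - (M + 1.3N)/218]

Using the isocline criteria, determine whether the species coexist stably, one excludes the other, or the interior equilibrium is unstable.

species 1 excludes species 2

Compare the nullcline intercepts: K1/α12 = 630/0.63 = 1000 > K2 = 218; K2/α21 = 218/1.3 = 168 < K1 = 630.
Since the inequalities point opposite ways, species 1 can invade but species 2 cannot.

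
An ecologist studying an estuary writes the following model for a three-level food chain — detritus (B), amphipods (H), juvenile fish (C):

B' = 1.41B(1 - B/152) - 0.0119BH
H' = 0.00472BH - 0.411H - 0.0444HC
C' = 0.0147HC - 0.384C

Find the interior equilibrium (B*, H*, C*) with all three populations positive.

B* ≈ 118, H* ≈ 26.1, C* ≈ 3.34

From dC/dt = 0: 0.0147H* = 0.384, so H* = 26.1.
From dB/dt = 0: 1.41(1 - B*/152) = 0.0119·26.1, giving B* = 152·(1 - 0.22) = 118.
From dH/dt = 0: 0.00472·118 - 0.411 = 0.0444C*, so C* = 0.148/0.0444 = 3.34.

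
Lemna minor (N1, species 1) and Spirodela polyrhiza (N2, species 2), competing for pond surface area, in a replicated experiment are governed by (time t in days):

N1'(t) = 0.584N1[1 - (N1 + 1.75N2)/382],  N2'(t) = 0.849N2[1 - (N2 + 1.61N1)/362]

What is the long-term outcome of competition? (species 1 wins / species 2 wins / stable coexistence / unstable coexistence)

unstable coexistence (outcome depends on initial conditions)

Compare the nullcline intercepts: K1/α12 = 382/1.75 = 218 < K2 = 362; K2/α21 = 362/1.61 = 225 < K1 = 382.
Since both are reversed, neither can invade when rare; the interior point is a saddle.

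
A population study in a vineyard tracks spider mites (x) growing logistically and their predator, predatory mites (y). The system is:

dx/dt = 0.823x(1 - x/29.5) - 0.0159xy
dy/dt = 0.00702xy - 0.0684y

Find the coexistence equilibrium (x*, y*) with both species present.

From dy/dt = 0 with y > 0: 0.00702x* = 0.0684, so x* = 9.74.
Substitute into dx/dt = 0: 0.823(1 - 9.74/29.5) = 0.0159y*.
The bracket is 0.67, giving y* = 0.551/0.0159 = 34.7.

x* ≈ 9.74, y* ≈ 34.7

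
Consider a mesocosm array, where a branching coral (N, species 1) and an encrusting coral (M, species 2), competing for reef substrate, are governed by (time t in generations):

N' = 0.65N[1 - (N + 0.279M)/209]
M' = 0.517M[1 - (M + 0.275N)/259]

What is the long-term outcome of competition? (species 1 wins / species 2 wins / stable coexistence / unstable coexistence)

Compare the nullcline intercepts: K1/α12 = 209/0.279 = 749 > K2 = 259; K2/α21 = 259/0.275 = 942 > K1 = 209.
Since both inequalities hold, each species can invade when rare, so the interior equilibrium is stable.

stable coexistence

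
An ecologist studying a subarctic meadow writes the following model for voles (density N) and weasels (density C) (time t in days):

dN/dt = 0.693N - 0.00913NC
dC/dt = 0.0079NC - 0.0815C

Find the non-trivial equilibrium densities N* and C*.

N* ≈ 10.3, C* ≈ 75.9

Set dC/dt = 0 with C > 0: 0.0079N - 0.0815 = 0, so N* = 0.0815/0.0079 = 10.3.
Set dN/dt = 0 with N > 0: 0.693 - 0.00913C = 0, so C* = 0.693/0.00913 = 75.9.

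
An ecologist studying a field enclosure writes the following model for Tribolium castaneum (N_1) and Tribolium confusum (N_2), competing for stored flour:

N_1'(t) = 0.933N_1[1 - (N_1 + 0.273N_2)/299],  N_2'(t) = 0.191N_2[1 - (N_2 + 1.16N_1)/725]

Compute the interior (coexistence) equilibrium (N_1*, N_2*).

N_1* ≈ 148, N_2* ≈ 553

Setting both brackets to zero gives the nullclines N_1 + 0.273N_2 = 299 and 1.16N_1 + N_2 = 725.
Substituting N_2 = 725 - 1.16N_1 into the first: N_1(1 - 0.273·1.16) = 299 - 0.273·725.
So N_1* = 101/0.683 = 148, and then N_2* = 725 - 1.16·148 = 553.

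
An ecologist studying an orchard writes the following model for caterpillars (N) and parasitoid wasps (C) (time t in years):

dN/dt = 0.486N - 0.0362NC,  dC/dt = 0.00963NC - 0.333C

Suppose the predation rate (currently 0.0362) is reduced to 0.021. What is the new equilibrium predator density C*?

C* ≈ 23.1

At the interior fixed point, setting dN/dt = 0 with N > 0 fixes C* = (prey growth rate)/(NC coefficient) — independent of the other coefficients.
With the change, C* = 0.486/0.021 = 23.1; it rises from 13.4.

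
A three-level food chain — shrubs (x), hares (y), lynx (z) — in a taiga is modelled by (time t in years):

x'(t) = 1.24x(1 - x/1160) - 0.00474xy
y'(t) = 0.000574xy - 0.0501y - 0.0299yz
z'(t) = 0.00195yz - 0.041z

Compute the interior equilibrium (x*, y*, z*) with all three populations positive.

From dz/dt = 0: 0.00195y* = 0.041, so y* = 21.
From dx/dt = 0: 1.24(1 - x*/1160) = 0.00474·21, giving x* = 1160·(1 - 0.0804) = 1070.
From dy/dt = 0: 0.000574·1070 - 0.0501 = 0.0299z*, so z* = 0.562/0.0299 = 18.8.

x* ≈ 1070, y* ≈ 21, z* ≈ 18.8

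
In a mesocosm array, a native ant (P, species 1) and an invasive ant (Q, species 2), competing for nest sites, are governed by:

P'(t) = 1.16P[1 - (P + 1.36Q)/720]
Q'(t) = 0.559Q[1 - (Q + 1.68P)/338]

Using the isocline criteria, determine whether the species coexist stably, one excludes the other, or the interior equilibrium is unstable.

Compare the nullcline intercepts: K1/α12 = 720/1.36 = 529 > K2 = 338; K2/α21 = 338/1.68 = 201 < K1 = 720.
Since the inequalities point opposite ways, species 1 can invade but species 2 cannot.

species 1 excludes species 2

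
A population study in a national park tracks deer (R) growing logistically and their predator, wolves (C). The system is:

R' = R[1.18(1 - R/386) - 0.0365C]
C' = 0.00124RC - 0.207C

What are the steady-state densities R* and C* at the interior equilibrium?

R* ≈ 167, C* ≈ 18.3

From dC/dt = 0 with C > 0: 0.00124R* = 0.207, so R* = 167.
Substitute into dR/dt = 0: 1.18(1 - 167/386) = 0.0365C*.
The bracket is 0.568, giving C* = 0.67/0.0365 = 18.3.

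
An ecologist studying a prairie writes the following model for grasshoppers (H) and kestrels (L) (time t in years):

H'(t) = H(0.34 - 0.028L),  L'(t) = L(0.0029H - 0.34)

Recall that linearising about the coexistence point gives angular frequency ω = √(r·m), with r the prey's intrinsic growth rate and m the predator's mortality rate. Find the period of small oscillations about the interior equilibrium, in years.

T ≈ 18.5 years

Here r = 0.34 and m = 0.34, so r·m = 0.116.
ω = √0.116 = 0.34 per year, hence T = 2π/ω ≈ 18.5 years.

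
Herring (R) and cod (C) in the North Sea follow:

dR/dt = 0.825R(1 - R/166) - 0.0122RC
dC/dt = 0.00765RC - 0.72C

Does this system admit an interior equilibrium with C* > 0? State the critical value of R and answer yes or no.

The predator equation gives dC/dt > 0 only when R > 0.72/0.00765 = 94.1.
Without the predator, R → K = 166. Since 166 > 94.1, the predator can invade and persist.

Threshold R = 94.1; K > 94.1, so yes, the predator persists.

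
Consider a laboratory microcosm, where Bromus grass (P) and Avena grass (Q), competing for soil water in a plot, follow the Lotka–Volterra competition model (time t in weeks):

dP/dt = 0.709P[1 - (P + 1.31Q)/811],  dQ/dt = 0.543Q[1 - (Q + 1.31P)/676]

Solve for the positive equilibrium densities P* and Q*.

Setting both brackets to zero gives the nullclines P + 1.31Q = 811 and 1.31P + Q = 676.
Substituting Q = 676 - 1.31P into the first: P(1 - 1.31·1.31) = 811 - 1.31·676.
So P* = -74.6/-0.716 = 104, and then Q* = 676 - 1.31·104 = 540.

P* ≈ 104, Q* ≈ 540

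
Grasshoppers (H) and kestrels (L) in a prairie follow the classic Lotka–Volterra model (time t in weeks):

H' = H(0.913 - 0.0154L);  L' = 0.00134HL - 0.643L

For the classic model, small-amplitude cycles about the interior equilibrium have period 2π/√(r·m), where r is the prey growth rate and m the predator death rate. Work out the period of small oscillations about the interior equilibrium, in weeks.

T ≈ 8.2 weeks

Here r = 0.913 and m = 0.643, so r·m = 0.587.
ω = √0.587 = 0.766 per week, hence T = 2π/ω ≈ 8.2 weeks.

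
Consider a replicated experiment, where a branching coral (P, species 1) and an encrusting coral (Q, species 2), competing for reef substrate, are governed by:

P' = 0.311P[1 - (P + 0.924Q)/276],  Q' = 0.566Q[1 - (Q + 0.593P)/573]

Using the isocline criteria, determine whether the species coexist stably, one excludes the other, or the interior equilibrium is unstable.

Compare the nullcline intercepts: K1/α12 = 276/0.924 = 299 < K2 = 573; K2/α21 = 573/0.593 = 966 > K1 = 276.
Since the inequalities point opposite ways, species 2 can invade but species 1 cannot.

species 2 excludes species 1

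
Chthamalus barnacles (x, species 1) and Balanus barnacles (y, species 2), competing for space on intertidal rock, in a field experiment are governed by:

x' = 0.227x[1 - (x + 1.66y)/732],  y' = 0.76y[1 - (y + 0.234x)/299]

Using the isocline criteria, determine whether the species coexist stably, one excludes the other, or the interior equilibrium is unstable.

Compare the nullcline intercepts: K1/α12 = 732/1.66 = 441 > K2 = 299; K2/α21 = 299/0.234 = 1280 > K1 = 732.
Since both inequalities hold, each species can invade when rare, so the interior equilibrium is stable.

stable coexistence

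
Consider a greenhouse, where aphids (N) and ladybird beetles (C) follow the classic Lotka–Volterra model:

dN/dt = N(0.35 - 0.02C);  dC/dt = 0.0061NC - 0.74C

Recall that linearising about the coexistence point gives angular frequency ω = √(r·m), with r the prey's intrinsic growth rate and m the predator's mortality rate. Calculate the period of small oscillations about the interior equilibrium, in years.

Here r = 0.35 and m = 0.74, so r·m = 0.259.
ω = √0.259 = 0.509 per year, hence T = 2π/ω ≈ 12.3 years.

T ≈ 12.3 years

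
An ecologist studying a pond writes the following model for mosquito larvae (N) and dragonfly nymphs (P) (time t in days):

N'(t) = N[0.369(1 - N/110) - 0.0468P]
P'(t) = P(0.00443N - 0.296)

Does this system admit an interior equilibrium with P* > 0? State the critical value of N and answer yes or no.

The predator equation gives dP/dt > 0 only when N > 0.296/0.00443 = 66.8.
Without the predator, N → K = 110. Since 110 > 66.8, the predator can invade and persist.

Threshold N = 66.8; K > 66.8, so yes, the predator persists.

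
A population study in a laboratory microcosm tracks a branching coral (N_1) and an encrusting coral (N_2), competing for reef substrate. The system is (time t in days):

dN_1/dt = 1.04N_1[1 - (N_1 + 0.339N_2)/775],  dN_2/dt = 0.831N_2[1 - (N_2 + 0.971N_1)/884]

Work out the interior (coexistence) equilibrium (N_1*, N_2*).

Setting both brackets to zero gives the nullclines N_1 + 0.339N_2 = 775 and 0.971N_1 + N_2 = 884.
Substituting N_2 = 884 - 0.971N_1 into the first: N_1(1 - 0.339·0.971) = 775 - 0.339·884.
So N_1* = 475/0.671 = 709, and then N_2* = 884 - 0.971·709 = 196.

N_1* ≈ 709, N_2* ≈ 196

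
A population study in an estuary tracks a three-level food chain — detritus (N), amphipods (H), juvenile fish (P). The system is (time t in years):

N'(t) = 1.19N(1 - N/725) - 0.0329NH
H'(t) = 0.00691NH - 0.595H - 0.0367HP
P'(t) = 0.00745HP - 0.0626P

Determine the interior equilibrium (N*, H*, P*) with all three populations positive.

N* ≈ 557, H* ≈ 8.4, P* ≈ 88.6

From dP/dt = 0: 0.00745H* = 0.0626, so H* = 8.4.
From dN/dt = 0: 1.19(1 - N*/725) = 0.0329·8.4, giving N* = 725·(1 - 0.232) = 557.
From dH/dt = 0: 0.00691·557 - 0.595 = 0.0367P*, so P* = 3.25/0.0367 = 88.6.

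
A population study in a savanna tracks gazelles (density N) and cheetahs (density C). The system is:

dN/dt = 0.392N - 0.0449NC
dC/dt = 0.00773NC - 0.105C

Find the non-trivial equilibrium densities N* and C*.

Set dC/dt = 0 with C > 0: 0.00773N - 0.105 = 0, so N* = 0.105/0.00773 = 13.6.
Set dN/dt = 0 with N > 0: 0.392 - 0.0449C = 0, so C* = 0.392/0.0449 = 8.73.

N* ≈ 13.6, C* ≈ 8.73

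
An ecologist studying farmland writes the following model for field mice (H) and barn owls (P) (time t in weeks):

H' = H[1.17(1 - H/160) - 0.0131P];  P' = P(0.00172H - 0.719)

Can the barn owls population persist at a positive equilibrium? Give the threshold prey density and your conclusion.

Threshold H = 418; K < 418, so no, the predator goes extinct.

The predator equation gives dP/dt > 0 only when H > 0.719/0.00172 = 418.
Without the predator, H → K = 160. Since 160 < 418, the predator cannot invade.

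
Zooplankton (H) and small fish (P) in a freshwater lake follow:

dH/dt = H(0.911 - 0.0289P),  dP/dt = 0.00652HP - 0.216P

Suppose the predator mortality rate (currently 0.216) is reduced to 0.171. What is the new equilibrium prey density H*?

At the interior fixed point, setting dP/dt = 0 with P > 0 fixes H* = (predator death rate)/(HP coefficient) — independent of the other coefficients.
With the change, H* = 0.171/0.00652 = 26.2; it falls from 33.1.

H* ≈ 26.2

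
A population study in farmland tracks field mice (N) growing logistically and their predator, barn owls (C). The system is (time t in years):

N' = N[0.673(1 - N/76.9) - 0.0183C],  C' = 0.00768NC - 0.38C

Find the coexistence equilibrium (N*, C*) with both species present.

From dC/dt = 0 with C > 0: 0.00768N* = 0.38, so N* = 49.5.
Substitute into dN/dt = 0: 0.673(1 - 49.5/76.9) = 0.0183C*.
The bracket is 0.357, giving C* = 0.24/0.0183 = 13.1.

N* ≈ 49.5, C* ≈ 13.1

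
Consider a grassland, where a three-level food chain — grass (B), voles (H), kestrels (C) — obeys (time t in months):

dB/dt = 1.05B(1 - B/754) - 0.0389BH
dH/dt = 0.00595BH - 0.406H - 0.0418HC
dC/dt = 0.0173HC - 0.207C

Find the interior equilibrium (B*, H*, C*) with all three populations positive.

B* ≈ 420, H* ≈ 12, C* ≈ 50

From dC/dt = 0: 0.0173H* = 0.207, so H* = 12.
From dB/dt = 0: 1.05(1 - B*/754) = 0.0389·12, giving B* = 754·(1 - 0.443) = 420.
From dH/dt = 0: 0.00595·420 - 0.406 = 0.0418C*, so C* = 2.09/0.0418 = 50.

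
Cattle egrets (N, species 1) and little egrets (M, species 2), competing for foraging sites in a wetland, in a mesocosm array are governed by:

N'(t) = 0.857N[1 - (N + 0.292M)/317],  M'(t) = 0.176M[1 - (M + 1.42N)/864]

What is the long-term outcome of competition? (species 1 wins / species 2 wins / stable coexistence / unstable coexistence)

stable coexistence

Compare the nullcline intercepts: K1/α12 = 317/0.292 = 1090 > K2 = 864; K2/α21 = 864/1.42 = 608 > K1 = 317.
Since both inequalities hold, each species can invade when rare, so the interior equilibrium is stable.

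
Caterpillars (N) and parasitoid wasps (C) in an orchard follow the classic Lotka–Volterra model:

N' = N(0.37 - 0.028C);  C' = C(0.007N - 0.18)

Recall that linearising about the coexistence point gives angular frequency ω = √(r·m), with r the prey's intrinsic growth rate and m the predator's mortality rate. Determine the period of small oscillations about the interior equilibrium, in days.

T ≈ 24.3 days

Here r = 0.37 and m = 0.18, so r·m = 0.0666.
ω = √0.0666 = 0.258 per day, hence T = 2π/ω ≈ 24.3 days.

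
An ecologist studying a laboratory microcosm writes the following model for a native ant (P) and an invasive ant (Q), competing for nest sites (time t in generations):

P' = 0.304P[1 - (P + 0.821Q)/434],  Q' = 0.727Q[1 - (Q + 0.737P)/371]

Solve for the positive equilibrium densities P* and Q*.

P* ≈ 328, Q* ≈ 129

Setting both brackets to zero gives the nullclines P + 0.821Q = 434 and 0.737P + Q = 371.
Substituting Q = 371 - 0.737P into the first: P(1 - 0.821·0.737) = 434 - 0.821·371.
So P* = 129/0.395 = 328, and then Q* = 371 - 0.737·328 = 129.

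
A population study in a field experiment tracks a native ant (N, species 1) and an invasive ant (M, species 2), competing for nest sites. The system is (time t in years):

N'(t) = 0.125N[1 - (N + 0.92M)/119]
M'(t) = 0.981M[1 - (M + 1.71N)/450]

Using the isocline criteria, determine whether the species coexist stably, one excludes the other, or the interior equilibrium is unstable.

Compare the nullcline intercepts: K1/α12 = 119/0.92 = 129 < K2 = 450; K2/α21 = 450/1.71 = 263 > K1 = 119.
Since the inequalities point opposite ways, species 2 can invade but species 1 cannot.

species 2 excludes species 1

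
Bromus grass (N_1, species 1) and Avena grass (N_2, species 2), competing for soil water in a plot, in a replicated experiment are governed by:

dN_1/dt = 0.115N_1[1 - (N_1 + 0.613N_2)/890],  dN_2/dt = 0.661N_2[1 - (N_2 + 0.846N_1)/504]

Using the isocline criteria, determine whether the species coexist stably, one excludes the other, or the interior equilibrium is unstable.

Compare the nullcline intercepts: K1/α12 = 890/0.613 = 1450 > K2 = 504; K2/α21 = 504/0.846 = 596 < K1 = 890.
Since the inequalities point opposite ways, species 1 can invade but species 2 cannot.

species 1 excludes species 2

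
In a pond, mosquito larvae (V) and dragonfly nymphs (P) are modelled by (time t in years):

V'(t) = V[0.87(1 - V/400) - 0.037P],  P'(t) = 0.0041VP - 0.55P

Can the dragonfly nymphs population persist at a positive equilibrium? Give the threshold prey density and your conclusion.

The predator equation gives dP/dt > 0 only when V > 0.55/0.0041 = 134.
Without the predator, V → K = 400. Since 400 > 134, the predator can invade and persist.

Threshold V = 134; K > 134, so yes, the predator persists.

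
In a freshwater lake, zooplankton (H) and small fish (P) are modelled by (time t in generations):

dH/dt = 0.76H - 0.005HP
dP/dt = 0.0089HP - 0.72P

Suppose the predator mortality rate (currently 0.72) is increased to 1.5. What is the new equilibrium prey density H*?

At the interior fixed point, setting dP/dt = 0 with P > 0 fixes H* = (predator death rate)/(HP coefficient) — independent of the other coefficients.
With the change, H* = 1.5/0.0089 = 169; it rises from 80.9.

H* ≈ 169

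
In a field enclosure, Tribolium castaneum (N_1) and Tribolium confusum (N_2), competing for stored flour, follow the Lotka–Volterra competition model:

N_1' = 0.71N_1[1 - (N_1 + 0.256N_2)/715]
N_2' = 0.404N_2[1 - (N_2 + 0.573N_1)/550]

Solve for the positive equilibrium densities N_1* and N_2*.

Setting both brackets to zero gives the nullclines N_1 + 0.256N_2 = 715 and 0.573N_1 + N_2 = 550.
Substituting N_2 = 550 - 0.573N_1 into the first: N_1(1 - 0.256·0.573) = 715 - 0.256·550.
So N_1* = 574/0.853 = 673, and then N_2* = 550 - 0.573·673 = 164.

N_1* ≈ 673, N_2* ≈ 164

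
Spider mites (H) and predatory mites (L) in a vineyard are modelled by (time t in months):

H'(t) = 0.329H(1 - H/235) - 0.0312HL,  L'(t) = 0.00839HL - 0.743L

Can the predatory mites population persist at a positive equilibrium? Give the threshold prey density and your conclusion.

The predator equation gives dL/dt > 0 only when H > 0.743/0.00839 = 88.6.
Without the predator, H → K = 235. Since 235 > 88.6, the predator can invade and persist.

Threshold H = 88.6; K > 88.6, so yes, the predator persists.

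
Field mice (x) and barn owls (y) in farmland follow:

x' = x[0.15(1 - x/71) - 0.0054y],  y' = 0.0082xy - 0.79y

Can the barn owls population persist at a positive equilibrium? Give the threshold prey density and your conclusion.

Threshold x = 96.3; K < 96.3, so no, the predator goes extinct.

The predator equation gives dy/dt > 0 only when x > 0.79/0.0082 = 96.3.
Without the predator, x → K = 71. Since 71 < 96.3, the predator cannot invade.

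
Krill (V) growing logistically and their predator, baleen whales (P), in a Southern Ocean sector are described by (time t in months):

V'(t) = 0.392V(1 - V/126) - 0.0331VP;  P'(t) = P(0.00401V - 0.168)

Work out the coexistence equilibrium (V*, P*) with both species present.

From dP/dt = 0 with P > 0: 0.00401V* = 0.168, so V* = 41.9.
Substitute into dV/dt = 0: 0.392(1 - 41.9/126) = 0.0331P*.
The bracket is 0.667, giving P* = 0.262/0.0331 = 7.91.

V* ≈ 41.9, P* ≈ 7.91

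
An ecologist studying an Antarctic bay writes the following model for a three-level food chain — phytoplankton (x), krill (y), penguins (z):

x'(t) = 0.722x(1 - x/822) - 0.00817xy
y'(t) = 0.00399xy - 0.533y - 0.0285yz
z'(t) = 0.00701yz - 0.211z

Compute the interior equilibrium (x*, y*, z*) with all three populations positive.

From dz/dt = 0: 0.00701y* = 0.211, so y* = 30.1.
From dx/dt = 0: 0.722(1 - x*/822) = 0.00817·30.1, giving x* = 822·(1 - 0.341) = 542.
From dy/dt = 0: 0.00399·542 - 0.533 = 0.0285z*, so z* = 1.63/0.0285 = 57.2.

x* ≈ 542, y* ≈ 30.1, z* ≈ 57.2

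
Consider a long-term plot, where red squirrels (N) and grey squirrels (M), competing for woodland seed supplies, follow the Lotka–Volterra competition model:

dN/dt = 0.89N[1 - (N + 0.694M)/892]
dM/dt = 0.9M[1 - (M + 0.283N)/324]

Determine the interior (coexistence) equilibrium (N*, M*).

N* ≈ 830, M* ≈ 89.1

Setting both brackets to zero gives the nullclines N + 0.694M = 892 and 0.283N + M = 324.
Substituting M = 324 - 0.283N into the first: N(1 - 0.694·0.283) = 892 - 0.694·324.
So N* = 667/0.804 = 830, and then M* = 324 - 0.283·830 = 89.1.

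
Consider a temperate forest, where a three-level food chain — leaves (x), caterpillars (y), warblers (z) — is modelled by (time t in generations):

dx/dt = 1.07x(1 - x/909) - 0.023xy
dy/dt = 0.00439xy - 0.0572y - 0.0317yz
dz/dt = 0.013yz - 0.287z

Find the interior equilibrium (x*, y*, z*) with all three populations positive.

From dz/dt = 0: 0.013y* = 0.287, so y* = 22.1.
From dx/dt = 0: 1.07(1 - x*/909) = 0.023·22.1, giving x* = 909·(1 - 0.475) = 478.
From dy/dt = 0: 0.00439·478 - 0.0572 = 0.0317z*, so z* = 2.04/0.0317 = 64.3.

x* ≈ 478, y* ≈ 22.1, z* ≈ 64.3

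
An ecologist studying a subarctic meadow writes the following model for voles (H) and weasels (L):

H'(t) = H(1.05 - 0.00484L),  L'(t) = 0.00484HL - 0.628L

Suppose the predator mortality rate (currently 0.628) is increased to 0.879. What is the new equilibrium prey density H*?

At the interior fixed point, setting dL/dt = 0 with L > 0 fixes H* = (predator death rate)/(HL coefficient) — independent of the other coefficients.
With the change, H* = 0.879/0.00484 = 182; it rises from 130.

H* ≈ 182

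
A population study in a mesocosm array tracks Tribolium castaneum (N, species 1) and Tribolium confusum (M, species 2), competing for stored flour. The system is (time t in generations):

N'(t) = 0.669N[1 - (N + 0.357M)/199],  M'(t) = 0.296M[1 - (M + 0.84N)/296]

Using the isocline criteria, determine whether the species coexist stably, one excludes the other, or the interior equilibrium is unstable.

Compare the nullcline intercepts: K1/α12 = 199/0.357 = 557 > K2 = 296; K2/α21 = 296/0.84 = 352 > K1 = 199.
Since both inequalities hold, each species can invade when rare, so the interior equilibrium is stable.

stable coexistence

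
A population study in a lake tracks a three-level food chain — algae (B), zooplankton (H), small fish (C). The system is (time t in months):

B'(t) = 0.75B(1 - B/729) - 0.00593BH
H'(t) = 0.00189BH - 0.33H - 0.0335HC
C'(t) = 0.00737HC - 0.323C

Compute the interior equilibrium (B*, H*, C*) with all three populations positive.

B* ≈ 476, H* ≈ 43.8, C* ≈ 17

From dC/dt = 0: 0.00737H* = 0.323, so H* = 43.8.
From dB/dt = 0: 0.75(1 - B*/729) = 0.00593·43.8, giving B* = 729·(1 - 0.347) = 476.
From dH/dt = 0: 0.00189·476 - 0.33 = 0.0335C*, so C* = 0.57/0.0335 = 17.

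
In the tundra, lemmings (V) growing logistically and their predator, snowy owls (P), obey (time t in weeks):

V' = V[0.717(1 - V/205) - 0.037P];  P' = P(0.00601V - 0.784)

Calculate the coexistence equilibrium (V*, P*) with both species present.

V* ≈ 130, P* ≈ 7.05

From dP/dt = 0 with P > 0: 0.00601V* = 0.784, so V* = 130.
Substitute into dV/dt = 0: 0.717(1 - 130/205) = 0.037P*.
The bracket is 0.364, giving P* = 0.261/0.037 = 7.05.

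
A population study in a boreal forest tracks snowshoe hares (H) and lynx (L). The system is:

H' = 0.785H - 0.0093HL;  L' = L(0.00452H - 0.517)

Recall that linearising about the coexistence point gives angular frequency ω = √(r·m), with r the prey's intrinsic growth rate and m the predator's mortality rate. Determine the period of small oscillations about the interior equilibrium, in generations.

Here r = 0.785 and m = 0.517, so r·m = 0.406.
ω = √0.406 = 0.637 per generation, hence T = 2π/ω ≈ 9.86 generations.

T ≈ 9.86 generations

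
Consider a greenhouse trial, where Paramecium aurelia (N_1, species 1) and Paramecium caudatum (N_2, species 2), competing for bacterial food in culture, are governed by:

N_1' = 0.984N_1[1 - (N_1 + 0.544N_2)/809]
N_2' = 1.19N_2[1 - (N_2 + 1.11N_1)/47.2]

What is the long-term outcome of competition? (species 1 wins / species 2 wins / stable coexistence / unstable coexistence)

species 1 excludes species 2

Compare the nullcline intercepts: K1/α12 = 809/0.544 = 1490 > K2 = 47.2; K2/α21 = 47.2/1.11 = 42.5 < K1 = 809.
Since the inequalities point opposite ways, species 1 can invade but species 2 cannot.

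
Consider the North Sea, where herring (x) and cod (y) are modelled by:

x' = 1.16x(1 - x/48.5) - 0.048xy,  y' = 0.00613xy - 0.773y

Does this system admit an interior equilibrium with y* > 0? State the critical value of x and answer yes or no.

The predator equation gives dy/dt > 0 only when x > 0.773/0.00613 = 126.
Without the predator, x → K = 48.5. Since 48.5 < 126, the predator cannot invade.

Threshold x = 126; K < 126, so no, the predator goes extinct.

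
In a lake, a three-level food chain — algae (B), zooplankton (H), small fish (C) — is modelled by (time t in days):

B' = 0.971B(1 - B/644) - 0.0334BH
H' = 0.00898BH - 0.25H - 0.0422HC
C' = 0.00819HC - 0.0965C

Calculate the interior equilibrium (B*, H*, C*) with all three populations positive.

From dC/dt = 0: 0.00819H* = 0.0965, so H* = 11.8.
From dB/dt = 0: 0.971(1 - B*/644) = 0.0334·11.8, giving B* = 644·(1 - 0.405) = 383.
From dH/dt = 0: 0.00898·383 - 0.25 = 0.0422C*, so C* = 3.19/0.0422 = 75.6.

B* ≈ 383, H* ≈ 11.8, C* ≈ 75.6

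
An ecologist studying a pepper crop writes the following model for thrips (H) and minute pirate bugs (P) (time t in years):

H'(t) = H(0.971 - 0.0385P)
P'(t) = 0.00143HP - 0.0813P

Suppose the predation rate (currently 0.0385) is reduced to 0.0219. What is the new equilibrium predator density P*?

P* ≈ 44.3

At the interior fixed point, setting dH/dt = 0 with H > 0 fixes P* = (prey growth rate)/(HP coefficient) — independent of the other coefficients.
With the change, P* = 0.971/0.0219 = 44.3; it rises from 25.2.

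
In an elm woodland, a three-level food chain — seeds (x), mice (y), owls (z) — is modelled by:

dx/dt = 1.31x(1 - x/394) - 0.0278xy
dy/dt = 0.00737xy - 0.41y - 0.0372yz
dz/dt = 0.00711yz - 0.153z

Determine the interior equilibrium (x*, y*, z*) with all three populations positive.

x* ≈ 214, y* ≈ 21.5, z* ≈ 31.4

From dz/dt = 0: 0.00711y* = 0.153, so y* = 21.5.
From dx/dt = 0: 1.31(1 - x*/394) = 0.0278·21.5, giving x* = 394·(1 - 0.457) = 214.
From dy/dt = 0: 0.00737·214 - 0.41 = 0.0372z*, so z* = 1.17/0.0372 = 31.4.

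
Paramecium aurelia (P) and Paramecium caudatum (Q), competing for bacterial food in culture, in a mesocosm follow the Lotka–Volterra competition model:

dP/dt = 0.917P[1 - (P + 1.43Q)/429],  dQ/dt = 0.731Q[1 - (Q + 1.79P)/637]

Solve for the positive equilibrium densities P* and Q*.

Setting both brackets to zero gives the nullclines P + 1.43Q = 429 and 1.79P + Q = 637.
Substituting Q = 637 - 1.79P into the first: P(1 - 1.43·1.79) = 429 - 1.43·637.
So P* = -482/-1.56 = 309, and then Q* = 637 - 1.79·309 = 83.9.

P* ≈ 309, Q* ≈ 83.9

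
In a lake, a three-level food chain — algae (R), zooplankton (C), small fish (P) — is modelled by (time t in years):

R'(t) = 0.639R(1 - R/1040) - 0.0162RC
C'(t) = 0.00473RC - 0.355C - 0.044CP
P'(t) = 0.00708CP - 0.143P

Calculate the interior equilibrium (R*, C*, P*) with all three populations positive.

R* ≈ 507, C* ≈ 20.2, P* ≈ 46.5

From dP/dt = 0: 0.00708C* = 0.143, so C* = 20.2.
From dR/dt = 0: 0.639(1 - R*/1040) = 0.0162·20.2, giving R* = 1040·(1 - 0.512) = 507.
From dC/dt = 0: 0.00473·507 - 0.355 = 0.044P*, so P* = 2.05/0.044 = 46.5.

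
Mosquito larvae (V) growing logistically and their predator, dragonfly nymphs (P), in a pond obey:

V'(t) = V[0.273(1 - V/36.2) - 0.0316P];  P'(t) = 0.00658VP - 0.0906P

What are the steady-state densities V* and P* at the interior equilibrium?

V* ≈ 13.8, P* ≈ 5.35

From dP/dt = 0 with P > 0: 0.00658V* = 0.0906, so V* = 13.8.
Substitute into dV/dt = 0: 0.273(1 - 13.8/36.2) = 0.0316P*.
The bracket is 0.62, giving P* = 0.169/0.0316 = 5.35.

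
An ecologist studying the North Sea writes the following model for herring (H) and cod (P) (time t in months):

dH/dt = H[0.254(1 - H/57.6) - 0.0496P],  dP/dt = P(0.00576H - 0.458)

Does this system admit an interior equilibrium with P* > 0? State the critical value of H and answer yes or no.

The predator equation gives dP/dt > 0 only when H > 0.458/0.00576 = 79.5.
Without the predator, H → K = 57.6. Since 57.6 < 79.5, the predator cannot invade.

Threshold H = 79.5; K < 79.5, so no, the predator goes extinct.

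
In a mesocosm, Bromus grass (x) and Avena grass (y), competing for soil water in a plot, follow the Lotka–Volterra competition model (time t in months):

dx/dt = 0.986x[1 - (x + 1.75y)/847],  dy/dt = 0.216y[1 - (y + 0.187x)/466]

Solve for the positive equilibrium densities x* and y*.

x* ≈ 46.8, y* ≈ 457

Setting both brackets to zero gives the nullclines x + 1.75y = 847 and 0.187x + y = 466.
Substituting y = 466 - 0.187x into the first: x(1 - 1.75·0.187) = 847 - 1.75·466.
So x* = 31.5/0.673 = 46.8, and then y* = 466 - 0.187·46.8 = 457.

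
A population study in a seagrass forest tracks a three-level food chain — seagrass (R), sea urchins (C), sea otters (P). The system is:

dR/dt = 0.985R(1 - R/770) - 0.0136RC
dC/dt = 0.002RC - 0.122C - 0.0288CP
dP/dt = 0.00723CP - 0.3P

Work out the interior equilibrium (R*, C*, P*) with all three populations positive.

R* ≈ 329, C* ≈ 41.5, P* ≈ 18.6

From dP/dt = 0: 0.00723C* = 0.3, so C* = 41.5.
From dR/dt = 0: 0.985(1 - R*/770) = 0.0136·41.5, giving R* = 770·(1 - 0.573) = 329.
From dC/dt = 0: 0.002·329 - 0.122 = 0.0288P*, so P* = 0.536/0.0288 = 18.6.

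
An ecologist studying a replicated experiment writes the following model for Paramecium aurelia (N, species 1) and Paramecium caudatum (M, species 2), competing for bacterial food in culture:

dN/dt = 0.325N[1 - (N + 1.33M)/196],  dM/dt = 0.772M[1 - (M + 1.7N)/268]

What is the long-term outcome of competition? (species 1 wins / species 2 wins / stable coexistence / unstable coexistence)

unstable coexistence (outcome depends on initial conditions)

Compare the nullcline intercepts: K1/α12 = 196/1.33 = 147 < K2 = 268; K2/α21 = 268/1.7 = 158 < K1 = 196.
Since both are reversed, neither can invade when rare; the interior point is a saddle.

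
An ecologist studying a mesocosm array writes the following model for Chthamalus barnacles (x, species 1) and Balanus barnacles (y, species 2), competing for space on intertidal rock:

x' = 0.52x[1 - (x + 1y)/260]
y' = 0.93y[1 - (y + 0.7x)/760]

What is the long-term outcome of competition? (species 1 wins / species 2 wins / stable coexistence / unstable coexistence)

species 2 excludes species 1

Compare the nullcline intercepts: K1/α12 = 260/1 = 260 < K2 = 760; K2/α21 = 760/0.7 = 1090 > K1 = 260.
Since the inequalities point opposite ways, species 2 can invade but species 1 cannot.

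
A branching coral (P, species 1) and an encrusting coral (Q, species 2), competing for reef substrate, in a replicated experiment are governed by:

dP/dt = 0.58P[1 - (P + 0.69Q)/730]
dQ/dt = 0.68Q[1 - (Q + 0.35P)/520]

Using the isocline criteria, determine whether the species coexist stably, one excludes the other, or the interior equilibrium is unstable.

stable coexistence

Compare the nullcline intercepts: K1/α12 = 730/0.69 = 1060 > K2 = 520; K2/α21 = 520/0.35 = 1490 > K1 = 730.
Since both inequalities hold, each species can invade when rare, so the interior equilibrium is stable.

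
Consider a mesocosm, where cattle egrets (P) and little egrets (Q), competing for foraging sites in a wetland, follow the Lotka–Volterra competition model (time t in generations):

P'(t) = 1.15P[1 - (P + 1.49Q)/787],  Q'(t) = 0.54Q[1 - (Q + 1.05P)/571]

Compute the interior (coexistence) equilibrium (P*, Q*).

Setting both brackets to zero gives the nullclines P + 1.49Q = 787 and 1.05P + Q = 571.
Substituting Q = 571 - 1.05P into the first: P(1 - 1.49·1.05) = 787 - 1.49·571.
So P* = -63.8/-0.565 = 113, and then Q* = 571 - 1.05·113 = 452.

P* ≈ 113, Q* ≈ 452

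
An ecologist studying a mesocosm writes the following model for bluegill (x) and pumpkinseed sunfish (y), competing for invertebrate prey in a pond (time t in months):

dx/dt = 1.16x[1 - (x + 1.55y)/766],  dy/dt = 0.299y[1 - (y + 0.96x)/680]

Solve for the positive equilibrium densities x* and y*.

Setting both brackets to zero gives the nullclines x + 1.55y = 766 and 0.96x + y = 680.
Substituting y = 680 - 0.96x into the first: x(1 - 1.55·0.96) = 766 - 1.55·680.
So x* = -288/-0.488 = 590, and then y* = 680 - 0.96·590 = 113.

x* ≈ 590, y* ≈ 113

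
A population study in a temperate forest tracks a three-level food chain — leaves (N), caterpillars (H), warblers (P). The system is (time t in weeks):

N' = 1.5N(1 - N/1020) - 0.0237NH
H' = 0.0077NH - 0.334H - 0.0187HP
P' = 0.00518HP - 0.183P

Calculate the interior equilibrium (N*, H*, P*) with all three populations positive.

From dP/dt = 0: 0.00518H* = 0.183, so H* = 35.3.
From dN/dt = 0: 1.5(1 - N*/1020) = 0.0237·35.3, giving N* = 1020·(1 - 0.558) = 451.
From dH/dt = 0: 0.0077·451 - 0.334 = 0.0187P*, so P* = 3.14/0.0187 = 168.

N* ≈ 451, H* ≈ 35.3, P* ≈ 168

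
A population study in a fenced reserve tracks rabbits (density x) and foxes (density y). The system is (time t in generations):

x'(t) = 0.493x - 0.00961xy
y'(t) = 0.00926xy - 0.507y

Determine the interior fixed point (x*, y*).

x* ≈ 54.8, y* ≈ 51.3

Set dy/dt = 0 with y > 0: 0.00926x - 0.507 = 0, so x* = 0.507/0.00926 = 54.8.
Set dx/dt = 0 with x > 0: 0.493 - 0.00961y = 0, so y* = 0.493/0.00961 = 51.3.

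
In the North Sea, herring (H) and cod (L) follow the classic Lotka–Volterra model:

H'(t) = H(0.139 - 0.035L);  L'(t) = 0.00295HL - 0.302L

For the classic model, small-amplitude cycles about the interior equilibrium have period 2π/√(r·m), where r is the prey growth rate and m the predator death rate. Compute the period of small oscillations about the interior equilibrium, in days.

T ≈ 30.7 days

Here r = 0.139 and m = 0.302, so r·m = 0.042.
ω = √0.042 = 0.205 per day, hence T = 2π/ω ≈ 30.7 days.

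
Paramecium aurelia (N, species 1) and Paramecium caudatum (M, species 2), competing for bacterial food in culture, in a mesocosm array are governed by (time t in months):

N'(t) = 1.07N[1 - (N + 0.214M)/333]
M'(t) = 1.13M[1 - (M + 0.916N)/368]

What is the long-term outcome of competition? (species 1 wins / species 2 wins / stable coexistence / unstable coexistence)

Compare the nullcline intercepts: K1/α12 = 333/0.214 = 1560 > K2 = 368; K2/α21 = 368/0.916 = 402 > K1 = 333.
Since both inequalities hold, each species can invade when rare, so the interior equilibrium is stable.

stable coexistence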